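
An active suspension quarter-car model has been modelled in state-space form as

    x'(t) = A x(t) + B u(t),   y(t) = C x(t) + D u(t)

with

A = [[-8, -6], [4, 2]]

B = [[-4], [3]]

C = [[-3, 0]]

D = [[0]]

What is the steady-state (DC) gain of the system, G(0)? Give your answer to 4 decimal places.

G(0) = C(-A)^{-1}B + D = -C A^{-1} B + D.
det A = 8, so A^{-1} = (1/8)·adj(A) = [[1/4, 3/4], [-1/2, -1]]
A^{-1} B = [5/4, -1]^T
C A^{-1} B = -15/4
G(0) = D - C A^{-1} B = 0 - (-15/4) = 15/4 ≈ 3.7500

3.7500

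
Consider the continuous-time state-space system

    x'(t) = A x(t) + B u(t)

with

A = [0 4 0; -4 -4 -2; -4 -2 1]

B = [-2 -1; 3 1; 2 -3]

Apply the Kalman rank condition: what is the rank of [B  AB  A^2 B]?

3

AB = [[12, 4], [-8, 6], [4, -1]]
A^2B = [[-32, 24], [-24, -38], [-28, -29]]
Controllability matrix C = [B  AB  A^2B] = [[-2, -1, 12, 4, -32, 24], [3, 1, -8, 6, -24, -38], [2, -3, 4, -1, -28, -29]]
Take the 3×3 submatrix of C formed by columns 1, 2, 3: [[-2, -1, 12], [3, 1, -8], [2, -3, 4]]. Its determinant is (-2)·(1·4 - (-8)·(-3)) - (-1)·(3·4 - (-8)·2) + 12·(3·(-3) - 1·2) = (-2)·(-20) - (-1)·28 + 12·(-11) = -64 ≠ 0.
So rank(C) ≥ 3; since C has 3 rows, rank(C) = 3.
rank(C) = 3 = n, so the pair (A, B) is completely controllable.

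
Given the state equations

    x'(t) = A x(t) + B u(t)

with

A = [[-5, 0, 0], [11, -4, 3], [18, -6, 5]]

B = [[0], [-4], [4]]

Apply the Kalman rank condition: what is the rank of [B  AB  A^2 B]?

2

AB = [[0], [28], [44]]
A^2B = [[0], [20], [52]]
Controllability matrix C = [B  AB  A^2B] = [[0, 0, 0], [-4, 28, 20], [4, 44, 52]]
Row 1 of C is identically zero, so rank(C) ≤ 2.
The 2×2 minor from rows 2, 3, columns 1, 2 is (-4)·44 - 28·4 = -176 - 112 = -288 ≠ 0, so rank(C) = 2.
rank(C) = 2 < n = 3, so the pair (A, B) is not completely controllable.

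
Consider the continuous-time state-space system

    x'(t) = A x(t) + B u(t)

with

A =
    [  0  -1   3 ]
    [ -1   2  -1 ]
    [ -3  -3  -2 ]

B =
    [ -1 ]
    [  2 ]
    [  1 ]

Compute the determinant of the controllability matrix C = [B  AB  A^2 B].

AB = [[1], [4], [-5]]
A^2B = [[-19], [12], [-5]]
Controllability matrix C = [B  AB  A^2B] = [[-1, 1, -19], [2, 4, 12], [1, -5, -5]]
Expanding along the first row, det(C) = (-1)·(4·(-5) - 12·(-5)) - 1·(2·(-5) - 12·1) + (-19)·(2·(-5) - 4·1) = (-1)·40 - 1·(-22) + (-19)·(-14) = 248
Since det(C) ≠ 0, rank(C) = 3 and the system is completely controllable.

248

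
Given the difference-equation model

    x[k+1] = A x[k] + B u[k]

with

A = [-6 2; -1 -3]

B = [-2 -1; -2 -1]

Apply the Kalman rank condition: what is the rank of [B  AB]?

1

AB = [[8, 4], [8, 4]]
Controllability matrix C = [B  AB] = [[-2, -1, 8, 4], [-2, -1, 8, 4]]
Every column of C is a scalar multiple of column 1 = [-2, -2] (multipliers 1, 1/2, -4, -2), so the columns span a one-dimensional space.
C ≠ 0, hence rank(C) = 1.
rank(C) = 1 < n = 2, so the pair (A, B) is not completely controllable.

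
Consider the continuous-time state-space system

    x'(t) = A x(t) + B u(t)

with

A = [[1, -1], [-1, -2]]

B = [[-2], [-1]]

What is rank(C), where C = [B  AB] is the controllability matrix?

2

AB = [[-1], [4]]
Controllability matrix C = [B  AB] = [[-2, -1], [-1, 4]]
det(C) = (-2)·4 - (-1)·(-1) = -8 - 1 = -9 ≠ 0, so rank(C) = 2.
rank(C) = 2 = n, so the pair (A, B) is completely controllable.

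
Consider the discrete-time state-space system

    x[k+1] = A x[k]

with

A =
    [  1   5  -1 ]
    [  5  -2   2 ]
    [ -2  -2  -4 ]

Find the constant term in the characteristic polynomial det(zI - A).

Expand det(zI - A) for the 3×3 matrix.
p(z) = z^3 + 5z^2 - 21z - 106.
(Check: constant term = det(-A) = (-1)^3 det A = -106; coefficient of z^2 = -tr A = 5.)
The constant term is -106.

-106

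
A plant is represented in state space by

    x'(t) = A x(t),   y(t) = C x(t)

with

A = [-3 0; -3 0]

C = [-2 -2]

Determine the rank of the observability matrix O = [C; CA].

CA = [[12, 0]]
Observability matrix O = [C; CA] = [[-2, -2], [12, 0]]
det(O) = (-2)·0 - (-2)·12 = 0 - (-24) = 24 ≠ 0, so rank(O) = 2.
rank(O) = 2 = n, so the pair (A, C) is completely observable.

2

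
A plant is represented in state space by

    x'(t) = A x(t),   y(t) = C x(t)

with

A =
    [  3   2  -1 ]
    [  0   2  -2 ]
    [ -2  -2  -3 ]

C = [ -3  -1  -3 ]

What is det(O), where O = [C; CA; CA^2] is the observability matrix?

CA = [[-3, -2, 14]]
CA^2 = [[-37, -38, -35]]
Observability matrix O = [C; CA; CA^2] = [[-3, -1, -3], [-3, -2, 14], [-37, -38, -35]]
Expanding along the first row, det(O) = (-3)·((-2)·(-35) - 14·(-38)) - (-1)·((-3)·(-35) - 14·(-37)) + (-3)·((-3)·(-38) - (-2)·(-37)) = (-3)·602 - (-1)·623 + (-3)·40 = -1303
Since det(O) ≠ 0, rank(O) = 3 and the system is completely observable.

-1303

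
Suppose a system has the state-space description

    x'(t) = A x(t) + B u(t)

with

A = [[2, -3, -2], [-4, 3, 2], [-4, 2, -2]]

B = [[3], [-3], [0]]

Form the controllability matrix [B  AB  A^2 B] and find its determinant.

-432

AB = [[15], [-21], [-18]]
A^2B = [[129], [-159], [-66]]
Controllability matrix C = [B  AB  A^2B] = [[3, 15, 129], [-3, -21, -159], [0, -18, -66]]
Expanding along the first row, det(C) = 3·((-21)·(-66) - (-159)·(-18)) - 15·((-3)·(-66) - (-159)·0) + 129·((-3)·(-18) - (-21)·0) = 3·(-1476) - 15·198 + 129·54 = -432
Since det(C) ≠ 0, rank(C) = 3 and the system is completely controllable.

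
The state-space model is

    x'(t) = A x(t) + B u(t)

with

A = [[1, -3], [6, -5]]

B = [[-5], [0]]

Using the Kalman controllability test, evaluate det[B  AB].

AB = [[-5], [-30]]
Controllability matrix C = [B  AB] = [[-5, -5], [0, -30]]
det(C) = (-5)·(-30) - (-5)·0 = 150 - 0 = 150
Since det(C) ≠ 0, rank(C) = 2 and the system is completely controllable.

150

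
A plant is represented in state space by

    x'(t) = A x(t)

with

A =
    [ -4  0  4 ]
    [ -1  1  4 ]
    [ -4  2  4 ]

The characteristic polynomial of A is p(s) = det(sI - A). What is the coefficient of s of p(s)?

-8

Expand det(sI - A) for the 3×3 matrix.
p(s) = s^3 - s^2 - 8s - 24.
(Check: constant term = det(-A) = (-1)^3 det A = -24; coefficient of s^2 = -tr A = -1.)
The coefficient of s is -8.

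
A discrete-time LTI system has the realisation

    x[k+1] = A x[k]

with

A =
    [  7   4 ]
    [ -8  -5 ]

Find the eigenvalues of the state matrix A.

det(zI - A) = z^2 - (tr A)z + det A, with tr A = 7 + (-5) = 2 and det A = 7·(-5) - 4·(-8) = -35 - (-32) = -3.
So p(z) = det(zI - A) = z^2 - 2z - 3.
Factor z^2 - 2z - 3: two numbers with sum 2 and product -3 are 3 and -1, so z^2 - 2z - 3 = (z - 3)(z + 1).
Hence p(z) = (z - 3) (z + 1), with roots -1, 3.

-1, 3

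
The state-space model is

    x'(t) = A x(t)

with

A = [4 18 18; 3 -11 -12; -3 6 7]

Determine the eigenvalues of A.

det(sI - A) = s^3 - (tr A)s^2 + (M11 + M22 + M33)s - det A, where Mii is the 2×2 principal minor of A obtained by deleting row i and column i.
tr A = 4 + (-11) + 7 = 0; M11 = (-11)·7 - (-12)·6 = -77 - (-72) = -5; M22 = 4·7 - 18·(-3) = 28 - (-54) = 82; M33 = 4·(-11) - 18·3 = -44 - 54 = -98; sum of minors = -21.
det A = 4·((-11)·7 - (-12)·6) - 18·(3·7 - (-12)·(-3)) + 18·(3·6 - (-11)·(-3)) = 4·(-5) - 18·(-15) + 18·(-15) = -20.
So p(s) = det(sI - A) = s^3 - 21s + 20.
Rational-root test: any integer root divides 20. Testing small divisors, s = 1 works: p(1) = 1 + 0 + (-21) + 20 = 0, so (s - 1) is a factor.
Dividing, p(s) = (s - 1)(s^2 + s - 20).
Factor s^2 + s - 20: two numbers with sum -1 and product -20 are 4 and -5, so s^2 + s - 20 = (s - 4)(s + 5).
Hence p(s) = (s - 4) (s - 1) (s + 5), with roots -5, 1, 4.
At least one eigenvalue has non-negative real part, so the system is not asymptotically stable.

-5, 1, 4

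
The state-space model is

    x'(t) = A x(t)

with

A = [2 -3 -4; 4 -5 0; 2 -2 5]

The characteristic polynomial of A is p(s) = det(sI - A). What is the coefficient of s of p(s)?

-5

Expand det(sI - A) for the 3×3 matrix.
p(s) = s^3 - 2s^2 - 5s - 2.
(Check: constant term = det(-A) = (-1)^3 det A = -2; coefficient of s^2 = -tr A = -2.)
The coefficient of s is -5.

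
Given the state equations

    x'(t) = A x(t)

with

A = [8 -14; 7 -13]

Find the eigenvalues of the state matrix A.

-6, 1

det(sI - A) = s^2 - (tr A)s + det A, with tr A = 8 + (-13) = -5 and det A = 8·(-13) - (-14)·7 = -104 - (-98) = -6.
So p(s) = det(sI - A) = s^2 + 5s - 6.
Factor s^2 + 5s - 6: two numbers with sum -5 and product -6 are 1 and -6, so s^2 + 5s - 6 = (s - 1)(s + 6).
Hence p(s) = (s - 1) (s + 6), with roots -6, 1.
At least one eigenvalue has non-negative real part, so the system is not asymptotically stable.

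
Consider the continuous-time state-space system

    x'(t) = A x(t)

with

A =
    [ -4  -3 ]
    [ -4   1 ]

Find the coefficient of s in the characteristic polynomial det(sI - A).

For a 2×2 matrix, det(sI - A) = s^2 - (tr A)s + det A.
tr A = -3, det A = -16.
So p(s) = s^2 + 3s - 16.
The coefficient of s is 3.

3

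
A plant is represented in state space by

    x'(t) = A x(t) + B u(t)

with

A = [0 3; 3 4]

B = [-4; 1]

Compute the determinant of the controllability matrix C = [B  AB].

AB = [[3], [-8]]
Controllability matrix C = [B  AB] = [[-4, 3], [1, -8]]
det(C) = (-4)·(-8) - 3·1 = 32 - 3 = 29
Since det(C) ≠ 0, rank(C) = 2 and the system is completely controllable.

29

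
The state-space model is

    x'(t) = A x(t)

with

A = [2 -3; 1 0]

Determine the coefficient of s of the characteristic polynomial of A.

-2

For a 2×2 matrix, det(sI - A) = s^2 - (tr A)s + det A.
tr A = 2, det A = 3.
So p(s) = s^2 - 2s + 3.
The coefficient of s is -2.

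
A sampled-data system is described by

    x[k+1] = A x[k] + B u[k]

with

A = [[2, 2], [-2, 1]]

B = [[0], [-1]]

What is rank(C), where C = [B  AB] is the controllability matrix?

2

AB = [[-2], [-1]]
Controllability matrix C = [B  AB] = [[0, -2], [-1, -1]]
det(C) = 0·(-1) - (-2)·(-1) = 0 - 2 = -2 ≠ 0, so rank(C) = 2.
rank(C) = 2 = n, so the pair (A, B) is completely controllable.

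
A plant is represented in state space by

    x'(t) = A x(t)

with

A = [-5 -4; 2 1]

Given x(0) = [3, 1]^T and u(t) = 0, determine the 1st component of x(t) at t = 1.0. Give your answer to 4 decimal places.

det(sI - A) = s^2 - (tr A)s + det A, with tr A = (-5) + 1 = -4 and det A = (-5)·1 - (-4)·2 = -5 - (-8) = 3.
So p(s) = det(sI - A) = s^2 + 4s + 3.
Factor s^2 + 4s + 3: two numbers with sum -4 and product 3 are -1 and -3, so s^2 + 4s + 3 = (s + 1)(s + 3).
Hence p(s) = (s + 1) (s + 3), with roots -3, -1.
The eigenvalues -3, -1 are distinct and real, so A is diagonalisable and x(t) = e^{At} x(0) = V diag(e^{λ_i t}) V^{-1} x(0), where the columns of V are the eigenvectors.
λ = -3: A - (-3)I = [[-2, -4], [2, 4]]. Row 1 gives (-2)·v1 + (-4)·v2 = 0, so take v_1 = [2, -1]^T.
λ = -1: A - (-1)I = [[-4, -4], [2, 2]]. Row 1 gives (-4)·v1 + (-4)·v2 = 0, so take v_2 = [1, -1]^T.
V = [v_1 v_2] = [[2, 1], [-1, -1]] has det V = -1, so V^{-1} = adj(V)/det V = [[1, 1], [-1, -2]].
Modal coordinates z(0) = V^{-1} x(0): 1·3 + 1·1 = 4; (-1)·3 + (-2)·1 = -5; so z(0) = [4, -5]^T.
x_1(t) = Σ_i (v_i)_1 · z_i(0) · e^{λ_i t} (row 1 of V times the modal terms).
x_1(1.0) = 2·4·e^{-3·1.0} + 1·(-5)·e^{-1·1.0} = 8·0.049787 + (-5)·0.367879 = -1.4411.

-1.4411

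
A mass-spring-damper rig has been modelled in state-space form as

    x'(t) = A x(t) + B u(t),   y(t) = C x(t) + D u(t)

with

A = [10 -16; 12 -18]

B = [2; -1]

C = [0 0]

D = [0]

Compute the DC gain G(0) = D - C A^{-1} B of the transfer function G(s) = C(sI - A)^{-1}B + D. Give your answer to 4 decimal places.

0.0000

G(0) = C(-A)^{-1}B + D = -C A^{-1} B + D.
det A = 12, so A^{-1} = (1/12)·adj(A) = [[-3/2, 4/3], [-1, 5/6]]
A^{-1} B = [-13/3, -17/6]^T
C A^{-1} B = 0
G(0) = D - C A^{-1} B = 0 - (0) = 0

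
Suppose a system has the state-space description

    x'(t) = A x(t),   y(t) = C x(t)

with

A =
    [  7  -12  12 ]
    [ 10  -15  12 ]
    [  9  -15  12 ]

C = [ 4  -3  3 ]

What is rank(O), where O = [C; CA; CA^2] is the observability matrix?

CA = [[25, -48, 48]]
CA^2 = [[127, -300, 300]]
Observability matrix O = [C; CA; CA^2] = [[4, -3, 3], [25, -48, 48], [127, -300, 300]]
The columns c1, c2, c3 of O are linearly dependent: c2 + c3 = 0 (check each entry), so rank(O) ≤ 2.
The 2×2 minor from rows 1, 2, columns 1, 2 is 4·(-48) - (-3)·25 = -192 - (-75) = -117 ≠ 0, so rank(O) = 2.
rank(O) = 2 < n = 3, so the pair (A, C) is not completely observable.

2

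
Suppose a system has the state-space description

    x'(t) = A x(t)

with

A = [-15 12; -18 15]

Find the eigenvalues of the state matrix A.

-3, 3

det(sI - A) = s^2 - (tr A)s + det A, with tr A = (-15) + 15 = 0 and det A = (-15)·15 - 12·(-18) = -225 - (-216) = -9.
So p(s) = det(sI - A) = s^2 - 9.
Factor s^2 - 9: two numbers with sum 0 and product -9 are 3 and -3, so s^2 - 9 = (s - 3)(s + 3).
Hence p(s) = (s - 3) (s + 3), with roots -3, 3.
At least one eigenvalue has non-negative real part, so the system is not asymptotically stable.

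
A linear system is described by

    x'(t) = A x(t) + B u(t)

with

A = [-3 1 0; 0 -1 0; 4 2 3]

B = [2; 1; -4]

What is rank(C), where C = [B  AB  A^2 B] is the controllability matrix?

3

AB = [[-5], [-1], [-2]]
A^2B = [[14], [1], [-28]]
Controllability matrix C = [B  AB  A^2B] = [[2, -5, 14], [1, -1, 1], [-4, -2, -28]]
det(C) = 2·((-1)·(-28) - 1·(-2)) - (-5)·(1·(-28) - 1·(-4)) + 14·(1·(-2) - (-1)·(-4)) = 2·30 - (-5)·(-24) + 14·(-6) = -144 ≠ 0, so rank(C) = 3.
rank(C) = 3 = n, so the pair (A, B) is completely controllable.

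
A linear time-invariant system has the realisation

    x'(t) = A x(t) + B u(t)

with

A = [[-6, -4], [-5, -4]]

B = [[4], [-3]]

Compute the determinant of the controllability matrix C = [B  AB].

-68

AB = [[-12], [-8]]
Controllability matrix C = [B  AB] = [[4, -12], [-3, -8]]
det(C) = 4·(-8) - (-12)·(-3) = -32 - 36 = -68
Since det(C) ≠ 0, rank(C) = 2 and the system is completely controllable.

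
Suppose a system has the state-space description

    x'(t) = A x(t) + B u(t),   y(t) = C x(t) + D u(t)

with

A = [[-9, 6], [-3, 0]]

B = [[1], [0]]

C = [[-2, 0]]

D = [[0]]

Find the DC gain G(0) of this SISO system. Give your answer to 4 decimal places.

G(0) = C(-A)^{-1}B + D = -C A^{-1} B + D.
det A = 18, so A^{-1} = (1/18)·adj(A) = [[0, -1/3], [1/6, -1/2]]
A^{-1} B = [0, 1/6]^T
C A^{-1} B = 0
G(0) = D - C A^{-1} B = 0 - (0) = 0

0.0000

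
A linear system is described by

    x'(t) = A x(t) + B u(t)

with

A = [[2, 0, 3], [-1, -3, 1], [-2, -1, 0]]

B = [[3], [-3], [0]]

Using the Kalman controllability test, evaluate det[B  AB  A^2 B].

-864

AB = [[6], [6], [-3]]
A^2B = [[3], [-27], [-18]]
Controllability matrix C = [B  AB  A^2B] = [[3, 6, 3], [-3, 6, -27], [0, -3, -18]]
Expanding along the first row, det(C) = 3·(6·(-18) - (-27)·(-3)) - 6·((-3)·(-18) - (-27)·0) + 3·((-3)·(-3) - 6·0) = 3·(-189) - 6·54 + 3·9 = -864
Since det(C) ≠ 0, rank(C) = 3 and the system is completely controllable.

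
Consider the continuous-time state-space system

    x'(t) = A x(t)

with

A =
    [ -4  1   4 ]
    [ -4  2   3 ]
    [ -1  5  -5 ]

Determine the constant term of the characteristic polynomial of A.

Expand det(sI - A) for the 3×3 matrix.
p(s) = s^3 + 7s^2 - 5s - 5.
(Check: constant term = det(-A) = (-1)^3 det A = -5; coefficient of s^2 = -tr A = 7.)
The constant term is -5.

-5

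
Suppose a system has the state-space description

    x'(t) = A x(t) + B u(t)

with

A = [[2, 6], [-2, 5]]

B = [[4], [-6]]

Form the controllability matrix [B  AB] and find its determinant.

-320

AB = [[-28], [-38]]
Controllability matrix C = [B  AB] = [[4, -28], [-6, -38]]
det(C) = 4·(-38) - (-28)·(-6) = -152 - 168 = -320
Since det(C) ≠ 0, rank(C) = 2 and the system is completely controllable.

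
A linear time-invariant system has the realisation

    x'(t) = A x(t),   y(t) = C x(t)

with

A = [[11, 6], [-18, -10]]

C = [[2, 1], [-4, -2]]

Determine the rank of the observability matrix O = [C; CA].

CA = [[4, 2], [-8, -4]]
Observability matrix O = [C; CA] = [[2, 1], [-4, -2], [4, 2], [-8, -4]]
Every row of O is a scalar multiple of row 1 = [2, 1] (multipliers 1, -2, 2, -4), so the rows span a one-dimensional space.
O ≠ 0, hence rank(O) = 1.
rank(O) = 1 < n = 2, so the pair (A, C) is not completely observable.

1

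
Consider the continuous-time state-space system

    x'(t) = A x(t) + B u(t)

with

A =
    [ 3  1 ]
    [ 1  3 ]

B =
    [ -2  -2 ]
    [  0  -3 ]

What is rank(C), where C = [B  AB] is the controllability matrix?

2

AB = [[-6, -9], [-2, -11]]
Controllability matrix C = [B  AB] = [[-2, -2, -6, -9], [0, -3, -2, -11]]
Take the 2×2 submatrix of C formed by columns 1, 2: [[-2, -2], [0, -3]]. Its determinant is (-2)·(-3) - (-2)·0 = 6 - 0 = 6 ≠ 0.
So rank(C) ≥ 2; since C has 2 rows, rank(C) = 2.
rank(C) = 2 = n, so the pair (A, B) is completely controllable.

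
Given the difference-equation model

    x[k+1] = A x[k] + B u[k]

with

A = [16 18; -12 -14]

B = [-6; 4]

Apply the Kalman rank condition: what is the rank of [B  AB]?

1

AB = [[-24], [16]]
Controllability matrix C = [B  AB] = [[-6, -24], [4, 16]]
Every column of C is a scalar multiple of column 1 = [-6, 4] (multipliers 1, 4), so the columns span a one-dimensional space.
C ≠ 0, hence rank(C) = 1.
rank(C) = 1 < n = 2, so the pair (A, B) is not completely controllable.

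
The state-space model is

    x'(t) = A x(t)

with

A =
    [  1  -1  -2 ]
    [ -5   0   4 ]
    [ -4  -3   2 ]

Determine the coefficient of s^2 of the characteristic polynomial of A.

-3

Expand det(sI - A) for the 3×3 matrix.
p(s) = s^3 - 3s^2 + s + 12.
(Check: constant term = det(-A) = (-1)^3 det A = 12; coefficient of s^2 = -tr A = -3.)
The coefficient of s^2 is -3.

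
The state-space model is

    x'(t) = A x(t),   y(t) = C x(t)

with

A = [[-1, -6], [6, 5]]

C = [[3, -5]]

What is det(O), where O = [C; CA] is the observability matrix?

-294

CA = [[-33, -43]]
Observability matrix O = [C; CA] = [[3, -5], [-33, -43]]
det(O) = 3·(-43) - (-5)·(-33) = -129 - 165 = -294
Since det(O) ≠ 0, rank(O) = 2 and the system is completely observable.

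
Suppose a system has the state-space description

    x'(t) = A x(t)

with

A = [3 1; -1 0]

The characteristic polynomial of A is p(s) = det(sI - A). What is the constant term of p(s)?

For a 2×2 matrix, det(sI - A) = s^2 - (tr A)s + det A.
tr A = 3, det A = 1.
So p(s) = s^2 - 3s + 1.
The constant term is 1.

1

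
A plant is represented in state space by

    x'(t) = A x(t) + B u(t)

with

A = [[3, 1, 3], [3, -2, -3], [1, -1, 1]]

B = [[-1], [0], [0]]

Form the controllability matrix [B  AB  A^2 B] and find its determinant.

AB = [[-3], [-3], [-1]]
A^2B = [[-15], [0], [-1]]
Controllability matrix C = [B  AB  A^2B] = [[-1, -3, -15], [0, -3, 0], [0, -1, -1]]
Expanding along the first row, det(C) = (-1)·((-3)·(-1) - 0·(-1)) - (-3)·(0·(-1) - 0·0) + (-15)·(0·(-1) - (-3)·0) = (-1)·3 - (-3)·0 + (-15)·0 = -3
Since det(C) ≠ 0, rank(C) = 3 and the system is completely controllable.

-3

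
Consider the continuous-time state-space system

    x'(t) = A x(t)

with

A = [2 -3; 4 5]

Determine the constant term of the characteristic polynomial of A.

22

For a 2×2 matrix, det(sI - A) = s^2 - (tr A)s + det A.
tr A = 7, det A = 22.
So p(s) = s^2 - 7s + 22.
The constant term is 22.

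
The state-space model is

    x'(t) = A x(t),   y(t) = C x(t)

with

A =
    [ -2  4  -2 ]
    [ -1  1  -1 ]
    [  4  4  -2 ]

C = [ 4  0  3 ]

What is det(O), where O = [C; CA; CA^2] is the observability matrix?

CA = [[4, 28, -14]]
CA^2 = [[-92, -12, -8]]
Observability matrix O = [C; CA; CA^2] = [[4, 0, 3], [4, 28, -14], [-92, -12, -8]]
Expanding along the first row, det(O) = 4·(28·(-8) - (-14)·(-12)) - 0·(4·(-8) - (-14)·(-92)) + 3·(4·(-12) - 28·(-92)) = 4·(-392) - 0·(-1320) + 3·2528 = 6016
Since det(O) ≠ 0, rank(O) = 3 and the system is completely observable.

6016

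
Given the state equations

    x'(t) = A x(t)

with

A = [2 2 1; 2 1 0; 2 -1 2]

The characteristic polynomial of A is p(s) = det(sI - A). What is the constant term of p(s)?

Expand det(sI - A) for the 3×3 matrix.
p(s) = s^3 - 5s^2 + 2s + 8.
(Check: constant term = det(-A) = (-1)^3 det A = 8; coefficient of s^2 = -tr A = -5.)
The constant term is 8.

8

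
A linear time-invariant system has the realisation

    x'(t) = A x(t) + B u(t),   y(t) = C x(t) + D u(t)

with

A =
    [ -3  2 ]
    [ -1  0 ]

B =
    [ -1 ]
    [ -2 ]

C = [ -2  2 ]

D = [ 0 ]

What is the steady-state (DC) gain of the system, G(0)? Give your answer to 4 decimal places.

-1.0000

G(0) = C(-A)^{-1}B + D = -C A^{-1} B + D.
det A = 2, so A^{-1} = (1/2)·adj(A) = [[0, -1], [1/2, -3/2]]
A^{-1} B = [2, 5/2]^T
C A^{-1} B = 1
G(0) = D - C A^{-1} B = 0 - (1) = -1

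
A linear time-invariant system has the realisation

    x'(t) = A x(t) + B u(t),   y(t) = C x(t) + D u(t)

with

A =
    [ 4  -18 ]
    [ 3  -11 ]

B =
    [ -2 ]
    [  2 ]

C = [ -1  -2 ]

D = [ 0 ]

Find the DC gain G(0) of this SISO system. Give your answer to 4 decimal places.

G(0) = C(-A)^{-1}B + D = -C A^{-1} B + D.
det A = 10, so A^{-1} = (1/10)·adj(A) = [[-11/10, 9/5], [-3/10, 2/5]]
A^{-1} B = [29/5, 7/5]^T
C A^{-1} B = -43/5
G(0) = D - C A^{-1} B = 0 - (-43/5) = 43/5 ≈ 8.6000

8.6000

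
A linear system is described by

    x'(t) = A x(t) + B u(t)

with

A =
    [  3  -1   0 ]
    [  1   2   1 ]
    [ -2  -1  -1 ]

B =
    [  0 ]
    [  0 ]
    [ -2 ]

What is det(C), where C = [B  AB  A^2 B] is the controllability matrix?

AB = [[0], [-2], [2]]
A^2B = [[2], [-2], [0]]
Controllability matrix C = [B  AB  A^2B] = [[0, 0, 2], [0, -2, -2], [-2, 2, 0]]
Expanding along the first row, det(C) = 0·((-2)·0 - (-2)·2) - 0·(0·0 - (-2)·(-2)) + 2·(0·2 - (-2)·(-2)) = 0·4 - 0·(-4) + 2·(-4) = -8
Since det(C) ≠ 0, rank(C) = 3 and the system is completely controllable.

-8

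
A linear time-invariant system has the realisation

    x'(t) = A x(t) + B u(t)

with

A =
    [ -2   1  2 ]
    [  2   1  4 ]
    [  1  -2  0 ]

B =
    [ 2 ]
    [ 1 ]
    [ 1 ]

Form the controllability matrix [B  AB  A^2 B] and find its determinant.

AB = [[-1], [9], [0]]
A^2B = [[11], [7], [-19]]
Controllability matrix C = [B  AB  A^2B] = [[2, -1, 11], [1, 9, 7], [1, 0, -19]]
Expanding along the first row, det(C) = 2·(9·(-19) - 7·0) - (-1)·(1·(-19) - 7·1) + 11·(1·0 - 9·1) = 2·(-171) - (-1)·(-26) + 11·(-9) = -467
Since det(C) ≠ 0, rank(C) = 3 and the system is completely controllable.

-467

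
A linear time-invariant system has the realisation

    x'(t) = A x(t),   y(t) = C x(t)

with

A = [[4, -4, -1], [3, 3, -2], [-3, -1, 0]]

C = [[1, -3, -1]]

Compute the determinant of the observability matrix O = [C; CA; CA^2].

1224

CA = [[-2, -12, 5]]
CA^2 = [[-59, -33, 26]]
Observability matrix O = [C; CA; CA^2] = [[1, -3, -1], [-2, -12, 5], [-59, -33, 26]]
Expanding along the first row, det(O) = 1·((-12)·26 - 5·(-33)) - (-3)·((-2)·26 - 5·(-59)) + (-1)·((-2)·(-33) - (-12)·(-59)) = 1·(-147) - (-3)·243 + (-1)·(-642) = 1224
Since det(O) ≠ 0, rank(O) = 3 and the system is completely observable.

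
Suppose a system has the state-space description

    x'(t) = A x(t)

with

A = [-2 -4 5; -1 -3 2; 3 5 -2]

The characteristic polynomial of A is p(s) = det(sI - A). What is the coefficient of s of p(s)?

-13

Expand det(sI - A) for the 3×3 matrix.
p(s) = s^3 + 7s^2 - 13s - 12.
(Check: constant term = det(-A) = (-1)^3 det A = -12; coefficient of s^2 = -tr A = 7.)
The coefficient of s is -13.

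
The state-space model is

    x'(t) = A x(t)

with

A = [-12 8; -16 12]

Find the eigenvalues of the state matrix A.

det(sI - A) = s^2 - (tr A)s + det A, with tr A = (-12) + 12 = 0 and det A = (-12)·12 - 8·(-16) = -144 - (-128) = -16.
So p(s) = det(sI - A) = s^2 - 16.
Factor s^2 - 16: two numbers with sum 0 and product -16 are 4 and -4, so s^2 - 16 = (s - 4)(s + 4).
Hence p(s) = (s - 4) (s + 4), with roots -4, 4.
At least one eigenvalue has non-negative real part, so the system is not asymptotically stable.

-4, 4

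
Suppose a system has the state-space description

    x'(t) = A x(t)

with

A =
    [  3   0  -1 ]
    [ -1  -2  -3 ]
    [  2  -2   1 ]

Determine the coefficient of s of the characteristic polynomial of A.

-9

Expand det(sI - A) for the 3×3 matrix.
p(s) = s^3 - 2s^2 - 9s + 30.
(Check: constant term = det(-A) = (-1)^3 det A = 30; coefficient of s^2 = -tr A = -2.)
The coefficient of s is -9.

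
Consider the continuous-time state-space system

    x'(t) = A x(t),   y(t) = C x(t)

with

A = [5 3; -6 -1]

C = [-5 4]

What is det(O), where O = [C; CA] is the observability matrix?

291

CA = [[-49, -19]]
Observability matrix O = [C; CA] = [[-5, 4], [-49, -19]]
det(O) = (-5)·(-19) - 4·(-49) = 95 - (-196) = 291
Since det(O) ≠ 0, rank(O) = 2 and the system is completely observable.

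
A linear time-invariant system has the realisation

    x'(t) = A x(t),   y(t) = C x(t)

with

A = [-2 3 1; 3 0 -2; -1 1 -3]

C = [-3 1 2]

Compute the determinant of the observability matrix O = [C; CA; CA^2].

494

CA = [[7, -7, -11]]
CA^2 = [[-24, 10, 54]]
Observability matrix O = [C; CA; CA^2] = [[-3, 1, 2], [7, -7, -11], [-24, 10, 54]]
Expanding along the first row, det(O) = (-3)·((-7)·54 - (-11)·10) - 1·(7·54 - (-11)·(-24)) + 2·(7·10 - (-7)·(-24)) = (-3)·(-268) - 1·114 + 2·(-98) = 494
Since det(O) ≠ 0, rank(O) = 3 and the system is completely observable.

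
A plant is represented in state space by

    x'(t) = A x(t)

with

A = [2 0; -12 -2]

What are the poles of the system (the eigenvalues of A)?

-2, 2

det(sI - A) = s^2 - (tr A)s + det A, with tr A = 2 + (-2) = 0 and det A = 2·(-2) - 0·(-12) = -4 - 0 = -4.
So p(s) = det(sI - A) = s^2 - 4.
Factor s^2 - 4: two numbers with sum 0 and product -4 are 2 and -2, so s^2 - 4 = (s - 2)(s + 2).
Hence p(s) = (s - 2) (s + 2), with roots -2, 2.
At least one eigenvalue has non-negative real part, so the system is not asymptotically stable.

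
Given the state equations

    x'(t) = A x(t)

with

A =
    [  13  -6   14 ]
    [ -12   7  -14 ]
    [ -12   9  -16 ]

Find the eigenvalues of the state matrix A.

det(sI - A) = s^3 - (tr A)s^2 + (M11 + M22 + M33)s - det A, where Mii is the 2×2 principal minor of A obtained by deleting row i and column i.
tr A = 13 + 7 + (-16) = 4; M11 = 7·(-16) - (-14)·9 = -112 - (-126) = 14; M22 = 13·(-16) - 14·(-12) = -208 - (-168) = -40; M33 = 13·7 - (-6)·(-12) = 91 - 72 = 19; sum of minors = -7.
det A = 13·(7·(-16) - (-14)·9) - (-6)·((-12)·(-16) - (-14)·(-12)) + 14·((-12)·9 - 7·(-12)) = 13·14 - (-6)·24 + 14·(-24) = -10.
So p(s) = det(sI - A) = s^3 - 4s^2 - 7s + 10.
Rational-root test: any integer root divides 10. Testing small divisors, s = 1 works: p(1) = 1 + (-4) + (-7) + 10 = 0, so (s - 1) is a factor.
Dividing, p(s) = (s - 1)(s^2 - 3s - 10).
Factor s^2 - 3s - 10: two numbers with sum 3 and product -10 are 5 and -2, so s^2 - 3s - 10 = (s - 5)(s + 2).
Hence p(s) = (s - 5) (s - 1) (s + 2), with roots -2, 1, 5.
At least one eigenvalue has non-negative real part, so the system is not asymptotically stable.

-2, 1, 5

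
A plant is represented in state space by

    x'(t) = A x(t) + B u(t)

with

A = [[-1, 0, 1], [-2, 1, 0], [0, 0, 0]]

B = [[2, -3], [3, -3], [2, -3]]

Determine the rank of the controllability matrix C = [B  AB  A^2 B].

AB = [[0, 0], [-1, 3], [0, 0]]
A^2B = [[0, 0], [-1, 3], [0, 0]]
Controllability matrix C = [B  AB  A^2B] = [[2, -3, 0, 0, 0, 0], [3, -3, -1, 3, -1, 3], [2, -3, 0, 0, 0, 0]]
The rows r1, r2, r3 of C are linearly dependent: -r1 + r3 = 0 (check each entry), so rank(C) ≤ 2.
The 2×2 minor from rows 1, 2, columns 1, 2 is 2·(-3) - (-3)·3 = -6 - (-9) = 3 ≠ 0, so rank(C) = 2.
rank(C) = 2 < n = 3, so the pair (A, B) is not completely controllable.

2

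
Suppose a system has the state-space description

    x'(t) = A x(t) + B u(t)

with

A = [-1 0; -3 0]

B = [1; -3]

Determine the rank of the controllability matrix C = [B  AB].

2

AB = [[-1], [-3]]
Controllability matrix C = [B  AB] = [[1, -1], [-3, -3]]
det(C) = 1·(-3) - (-1)·(-3) = -3 - 3 = -6 ≠ 0, so rank(C) = 2.
rank(C) = 2 = n, so the pair (A, B) is completely controllable.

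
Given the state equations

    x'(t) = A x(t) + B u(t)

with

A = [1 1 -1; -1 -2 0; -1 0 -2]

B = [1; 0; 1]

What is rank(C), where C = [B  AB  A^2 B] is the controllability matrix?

3

AB = [[0], [-1], [-3]]
A^2B = [[2], [2], [6]]
Controllability matrix C = [B  AB  A^2B] = [[1, 0, 2], [0, -1, 2], [1, -3, 6]]
det(C) = 1·((-1)·6 - 2·(-3)) - 0·(0·6 - 2·1) + 2·(0·(-3) - (-1)·1) = 1·0 - 0·(-2) + 2·1 = 2 ≠ 0, so rank(C) = 3.
rank(C) = 3 = n, so the pair (A, B) is completely controllable.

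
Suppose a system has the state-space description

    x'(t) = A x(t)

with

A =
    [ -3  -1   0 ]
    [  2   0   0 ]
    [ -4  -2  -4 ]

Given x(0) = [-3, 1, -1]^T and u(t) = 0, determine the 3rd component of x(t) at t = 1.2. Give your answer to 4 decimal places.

det(sI - A) = s^3 - (tr A)s^2 + (M11 + M22 + M33)s - det A, where Mii is the 2×2 principal minor of A obtained by deleting row i and column i.
tr A = (-3) + 0 + (-4) = -7; M11 = 0·(-4) - 0·(-2) = 0 - 0 = 0; M22 = (-3)·(-4) - 0·(-4) = 12 - 0 = 12; M33 = (-3)·0 - (-1)·2 = 0 - (-2) = 2; sum of minors = 14.
det A = (-3)·(0·(-4) - 0·(-2)) - (-1)·(2·(-4) - 0·(-4)) + 0·(2·(-2) - 0·(-4)) = (-3)·0 - (-1)·(-8) + 0·(-4) = -8.
So p(s) = det(sI - A) = s^3 + 7s^2 + 14s + 8.
Rational-root test: any integer root divides 8. Testing small divisors, s = -1 works: p(-1) = -1 + 7 + (-14) + 8 = 0, so (s + 1) is a factor.
Dividing, p(s) = (s + 1)(s^2 + 6s + 8).
Factor s^2 + 6s + 8: two numbers with sum -6 and product 8 are -2 and -4, so s^2 + 6s + 8 = (s + 2)(s + 4).
Hence p(s) = (s + 1) (s + 2) (s + 4), with roots -4, -2, -1.
The eigenvalues -4, -2, -1 are distinct and real, so A is diagonalisable and x(t) = e^{At} x(0) = V diag(e^{λ_i t}) V^{-1} x(0), where the columns of V are the eigenvectors.
λ = -4: A - (-4)I = [[1, -1, 0], [2, 4, 0], [-4, -2, 0]]. v must be orthogonal to every row; (row 1) × (row 2) = [0, 0, 6], so take v_1 = [0, 0, 1]^T.
λ = -2: A - (-2)I = [[-1, -1, 0], [2, 2, 0], [-4, -2, -2]]. v must be orthogonal to every row; (row 1) × (row 3) = [2, -2, -2], so take v_2 = [-1, 1, 1]^T.
λ = -1: A - (-1)I = [[-2, -1, 0], [2, 1, 0], [-4, -2, -3]]. v must be orthogonal to every row; (row 1) × (row 3) = [3, -6, 0], so take v_3 = [-1, 2, 0]^T.
V = [v_1 v_2 v_3] = [[0, -1, -1], [0, 1, 2], [1, 1, 0]] has det V = -1, so V^{-1} = adj(V)/det V = [[2, 1, 1], [-2, -1, 0], [1, 1, 0]].
Modal coordinates z(0) = V^{-1} x(0): 2·(-3) + 1·1 + 1·(-1) = -6; (-2)·(-3) + (-1)·1 + 0·(-1) = 5; 1·(-3) + 1·1 + 0·(-1) = -2; so z(0) = [-6, 5, -2]^T.
x_3(t) = Σ_i (v_i)_3 · z_i(0) · e^{λ_i t} (row 3 of V times the modal terms).
x_3(1.2) = 1·(-6)·e^{-4·1.2} + 1·5·e^{-2·1.2} + 0·(-2)·e^{-1·1.2} = (-6)·0.008230 + 5·0.090718 + 0·0.301194 = 0.4042.

0.4042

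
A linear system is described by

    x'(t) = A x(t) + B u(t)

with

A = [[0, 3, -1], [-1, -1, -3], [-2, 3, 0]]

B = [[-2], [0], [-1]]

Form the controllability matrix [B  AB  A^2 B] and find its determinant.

-201

AB = [[1], [5], [4]]
A^2B = [[11], [-18], [13]]
Controllability matrix C = [B  AB  A^2B] = [[-2, 1, 11], [0, 5, -18], [-1, 4, 13]]
Expanding along the first row, det(C) = (-2)·(5·13 - (-18)·4) - 1·(0·13 - (-18)·(-1)) + 11·(0·4 - 5·(-1)) = (-2)·137 - 1·(-18) + 11·5 = -201
Since det(C) ≠ 0, rank(C) = 3 and the system is completely controllable.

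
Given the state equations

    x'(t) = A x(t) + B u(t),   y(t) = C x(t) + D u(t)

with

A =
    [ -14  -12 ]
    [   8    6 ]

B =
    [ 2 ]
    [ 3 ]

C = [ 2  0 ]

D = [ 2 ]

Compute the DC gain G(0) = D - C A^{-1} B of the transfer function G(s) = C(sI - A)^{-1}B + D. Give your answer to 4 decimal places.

-6.0000

G(0) = C(-A)^{-1}B + D = -C A^{-1} B + D.
det A = 12, so A^{-1} = (1/12)·adj(A) = [[1/2, 1], [-2/3, -7/6]]
A^{-1} B = [4, -29/6]^T
C A^{-1} B = 8
G(0) = D - C A^{-1} B = 2 - (8) = -6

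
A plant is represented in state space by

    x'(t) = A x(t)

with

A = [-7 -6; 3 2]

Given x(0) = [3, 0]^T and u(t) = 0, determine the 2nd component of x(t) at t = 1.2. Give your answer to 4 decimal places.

det(sI - A) = s^2 - (tr A)s + det A, with tr A = (-7) + 2 = -5 and det A = (-7)·2 - (-6)·3 = -14 - (-18) = 4.
So p(s) = det(sI - A) = s^2 + 5s + 4.
Factor s^2 + 5s + 4: two numbers with sum -5 and product 4 are -1 and -4, so s^2 + 5s + 4 = (s + 1)(s + 4).
Hence p(s) = (s + 1) (s + 4), with roots -4, -1.
The eigenvalues -4, -1 are distinct and real, so A is diagonalisable and x(t) = e^{At} x(0) = V diag(e^{λ_i t}) V^{-1} x(0), where the columns of V are the eigenvectors.
λ = -4: A - (-4)I = [[-3, -6], [3, 6]]. Row 1 gives (-3)·v1 + (-6)·v2 = 0, so take v_1 = [2, -1]^T.
λ = -1: A - (-1)I = [[-6, -6], [3, 3]]. Row 1 gives (-6)·v1 + (-6)·v2 = 0, so take v_2 = [-1, 1]^T.
V = [v_1 v_2] = [[2, -1], [-1, 1]] has det V = 1, so V^{-1} = adj(V)/det V = [[1, 1], [1, 2]].
Modal coordinates z(0) = V^{-1} x(0): 1·3 + 1·0 = 3; 1·3 + 2·0 = 3; so z(0) = [3, 3]^T.
x_2(t) = Σ_i (v_i)_2 · z_i(0) · e^{λ_i t} (row 2 of V times the modal terms).
x_2(1.2) = (-1)·3·e^{-4·1.2} + 1·3·e^{-1·1.2} = (-3)·0.008230 + 3·0.301194 = 0.8789.

0.8789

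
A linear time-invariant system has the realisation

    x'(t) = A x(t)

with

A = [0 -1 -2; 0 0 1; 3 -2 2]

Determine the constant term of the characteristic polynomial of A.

Expand det(sI - A) for the 3×3 matrix.
p(s) = s^3 - 2s^2 + 8s + 3.
(Check: constant term = det(-A) = (-1)^3 det A = 3; coefficient of s^2 = -tr A = -2.)
The constant term is 3.

3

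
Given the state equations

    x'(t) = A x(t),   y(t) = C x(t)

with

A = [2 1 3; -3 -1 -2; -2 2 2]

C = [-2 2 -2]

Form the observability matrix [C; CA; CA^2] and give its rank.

3

CA = [[-6, -8, -14]]
CA^2 = [[40, -26, -30]]
Observability matrix O = [C; CA; CA^2] = [[-2, 2, -2], [-6, -8, -14], [40, -26, -30]]
det(O) = (-2)·((-8)·(-30) - (-14)·(-26)) - 2·((-6)·(-30) - (-14)·40) + (-2)·((-6)·(-26) - (-8)·40) = (-2)·(-124) - 2·740 + (-2)·476 = -2184 ≠ 0, so rank(O) = 3.
rank(O) = 3 = n, so the pair (A, C) is completely observable.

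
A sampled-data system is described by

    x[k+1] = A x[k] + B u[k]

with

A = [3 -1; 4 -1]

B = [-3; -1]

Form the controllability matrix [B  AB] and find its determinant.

25

AB = [[-8], [-11]]
Controllability matrix C = [B  AB] = [[-3, -8], [-1, -11]]
det(C) = (-3)·(-11) - (-8)·(-1) = 33 - 8 = 25
Since det(C) ≠ 0, rank(C) = 2 and the system is completely controllable.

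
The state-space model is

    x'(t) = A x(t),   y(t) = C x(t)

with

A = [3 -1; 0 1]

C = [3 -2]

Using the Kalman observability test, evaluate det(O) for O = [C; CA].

CA = [[9, -5]]
Observability matrix O = [C; CA] = [[3, -2], [9, -5]]
det(O) = 3·(-5) - (-2)·9 = -15 - (-18) = 3
Since det(O) ≠ 0, rank(O) = 2 and the system is completely observable.

3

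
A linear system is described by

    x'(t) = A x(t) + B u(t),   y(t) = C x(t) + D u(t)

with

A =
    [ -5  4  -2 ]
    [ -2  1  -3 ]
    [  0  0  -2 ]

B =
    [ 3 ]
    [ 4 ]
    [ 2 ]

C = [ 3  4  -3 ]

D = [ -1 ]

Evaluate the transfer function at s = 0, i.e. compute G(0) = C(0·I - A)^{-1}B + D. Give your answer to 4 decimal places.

3.0000

G(0) = C(-A)^{-1}B + D = -C A^{-1} B + D.
det A = -6, so A^{-1} = (1/-6)·adj(A) = [[1/3, -4/3, 5/3], [2/3, -5/3, 11/6], [0, 0, -1/2]]
A^{-1} B = [-1, -1, -1]^T
C A^{-1} B = -4
G(0) = D - C A^{-1} B = -1 - (-4) = 3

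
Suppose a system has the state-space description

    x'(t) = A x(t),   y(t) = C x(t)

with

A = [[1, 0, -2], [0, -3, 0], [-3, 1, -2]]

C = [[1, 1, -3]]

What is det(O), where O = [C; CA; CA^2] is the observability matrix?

CA = [[10, -6, 4]]
CA^2 = [[-2, 22, -28]]
Observability matrix O = [C; CA; CA^2] = [[1, 1, -3], [10, -6, 4], [-2, 22, -28]]
Expanding along the first row, det(O) = 1·((-6)·(-28) - 4·22) - 1·(10·(-28) - 4·(-2)) + (-3)·(10·22 - (-6)·(-2)) = 1·80 - 1·(-272) + (-3)·208 = -272
Since det(O) ≠ 0, rank(O) = 3 and the system is completely observable.

-272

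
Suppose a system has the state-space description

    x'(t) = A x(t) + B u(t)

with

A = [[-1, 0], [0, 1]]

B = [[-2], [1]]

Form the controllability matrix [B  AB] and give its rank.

AB = [[2], [1]]
Controllability matrix C = [B  AB] = [[-2, 2], [1, 1]]
det(C) = (-2)·1 - 2·1 = -2 - 2 = -4 ≠ 0, so rank(C) = 2.
rank(C) = 2 = n, so the pair (A, B) is completely controllable.

2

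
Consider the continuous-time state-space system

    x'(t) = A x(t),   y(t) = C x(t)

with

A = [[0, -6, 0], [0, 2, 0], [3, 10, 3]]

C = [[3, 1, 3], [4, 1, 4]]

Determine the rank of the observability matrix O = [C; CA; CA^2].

CA = [[9, 14, 9], [12, 18, 12]]
CA^2 = [[27, 64, 27], [36, 84, 36]]
Observability matrix O = [C; CA; CA^2] = [[3, 1, 3], [4, 1, 4], [9, 14, 9], [12, 18, 12], [27, 64, 27], [36, 84, 36]]
The columns c1, c2, c3 of O are linearly dependent: -c1 + c3 = 0 (check each entry), so rank(O) ≤ 2.
The 2×2 minor from rows 1, 2, columns 1, 2 is 3·1 - 1·4 = 3 - 4 = -1 ≠ 0, so rank(O) = 2.
rank(O) = 2 < n = 3, so the pair (A, C) is not completely observable.

2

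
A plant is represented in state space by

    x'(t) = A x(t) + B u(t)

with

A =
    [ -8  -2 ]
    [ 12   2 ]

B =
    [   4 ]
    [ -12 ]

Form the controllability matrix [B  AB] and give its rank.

1

AB = [[-8], [24]]
Controllability matrix C = [B  AB] = [[4, -8], [-12, 24]]
Every column of C is a scalar multiple of column 1 = [4, -12] (multipliers 1, -2), so the columns span a one-dimensional space.
C ≠ 0, hence rank(C) = 1.
rank(C) = 1 < n = 2, so the pair (A, B) is not completely controllable.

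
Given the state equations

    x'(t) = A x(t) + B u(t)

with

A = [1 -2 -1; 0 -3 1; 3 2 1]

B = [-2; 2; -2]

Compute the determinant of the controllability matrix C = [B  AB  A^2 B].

-1152

AB = [[-4], [-8], [-4]]
A^2B = [[16], [20], [-32]]
Controllability matrix C = [B  AB  A^2B] = [[-2, -4, 16], [2, -8, 20], [-2, -4, -32]]
Expanding along the first row, det(C) = (-2)·((-8)·(-32) - 20·(-4)) - (-4)·(2·(-32) - 20·(-2)) + 16·(2·(-4) - (-8)·(-2)) = (-2)·336 - (-4)·(-24) + 16·(-24) = -1152
Since det(C) ≠ 0, rank(C) = 3 and the system is completely controllable.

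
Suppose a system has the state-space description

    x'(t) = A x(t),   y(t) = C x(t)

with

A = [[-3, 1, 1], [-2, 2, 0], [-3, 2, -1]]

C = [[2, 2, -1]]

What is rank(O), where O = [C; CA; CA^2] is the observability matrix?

CA = [[-7, 4, 3]]
CA^2 = [[4, 7, -10]]
Observability matrix O = [C; CA; CA^2] = [[2, 2, -1], [-7, 4, 3], [4, 7, -10]]
det(O) = 2·(4·(-10) - 3·7) - 2·((-7)·(-10) - 3·4) + (-1)·((-7)·7 - 4·4) = 2·(-61) - 2·58 + (-1)·(-65) = -173 ≠ 0, so rank(O) = 3.
rank(O) = 3 = n, so the pair (A, C) is completely observable.

3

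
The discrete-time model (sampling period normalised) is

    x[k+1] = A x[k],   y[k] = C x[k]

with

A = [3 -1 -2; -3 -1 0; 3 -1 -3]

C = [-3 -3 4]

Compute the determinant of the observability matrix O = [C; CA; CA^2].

-300

CA = [[12, 2, -6]]
CA^2 = [[12, -8, -6]]
Observability matrix O = [C; CA; CA^2] = [[-3, -3, 4], [12, 2, -6], [12, -8, -6]]
Expanding along the first row, det(O) = (-3)·(2·(-6) - (-6)·(-8)) - (-3)·(12·(-6) - (-6)·12) + 4·(12·(-8) - 2·12) = (-3)·(-60) - (-3)·0 + 4·(-120) = -300
Since det(O) ≠ 0, rank(O) = 3 and the system is completely observable.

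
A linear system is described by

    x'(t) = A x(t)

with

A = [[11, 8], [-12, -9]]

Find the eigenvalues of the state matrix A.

-1, 3

det(sI - A) = s^2 - (tr A)s + det A, with tr A = 11 + (-9) = 2 and det A = 11·(-9) - 8·(-12) = -99 - (-96) = -3.
So p(s) = det(sI - A) = s^2 - 2s - 3.
Factor s^2 - 2s - 3: two numbers with sum 2 and product -3 are 3 and -1, so s^2 - 2s - 3 = (s - 3)(s + 1).
Hence p(s) = (s - 3) (s + 1), with roots -1, 3.
At least one eigenvalue has non-negative real part, so the system is not asymptotically stable.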